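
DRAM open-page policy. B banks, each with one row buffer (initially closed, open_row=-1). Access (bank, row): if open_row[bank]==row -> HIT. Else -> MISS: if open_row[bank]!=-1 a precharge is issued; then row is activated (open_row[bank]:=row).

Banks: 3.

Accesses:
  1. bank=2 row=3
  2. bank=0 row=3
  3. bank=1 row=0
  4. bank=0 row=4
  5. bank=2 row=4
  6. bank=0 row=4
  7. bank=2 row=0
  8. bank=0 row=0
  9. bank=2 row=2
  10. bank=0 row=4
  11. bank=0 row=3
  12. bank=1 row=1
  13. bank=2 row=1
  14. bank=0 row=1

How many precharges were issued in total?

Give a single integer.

Answer: 10

Derivation:
Acc 1: bank2 row3 -> MISS (open row3); precharges=0
Acc 2: bank0 row3 -> MISS (open row3); precharges=0
Acc 3: bank1 row0 -> MISS (open row0); precharges=0
Acc 4: bank0 row4 -> MISS (open row4); precharges=1
Acc 5: bank2 row4 -> MISS (open row4); precharges=2
Acc 6: bank0 row4 -> HIT
Acc 7: bank2 row0 -> MISS (open row0); precharges=3
Acc 8: bank0 row0 -> MISS (open row0); precharges=4
Acc 9: bank2 row2 -> MISS (open row2); precharges=5
Acc 10: bank0 row4 -> MISS (open row4); precharges=6
Acc 11: bank0 row3 -> MISS (open row3); precharges=7
Acc 12: bank1 row1 -> MISS (open row1); precharges=8
Acc 13: bank2 row1 -> MISS (open row1); precharges=9
Acc 14: bank0 row1 -> MISS (open row1); precharges=10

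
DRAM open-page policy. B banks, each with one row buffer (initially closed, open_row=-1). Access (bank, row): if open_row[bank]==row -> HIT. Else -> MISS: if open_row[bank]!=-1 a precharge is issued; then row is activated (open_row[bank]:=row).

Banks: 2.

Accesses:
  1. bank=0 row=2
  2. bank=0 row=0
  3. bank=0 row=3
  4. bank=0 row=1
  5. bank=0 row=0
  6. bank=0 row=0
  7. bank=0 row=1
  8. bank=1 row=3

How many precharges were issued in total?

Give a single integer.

Acc 1: bank0 row2 -> MISS (open row2); precharges=0
Acc 2: bank0 row0 -> MISS (open row0); precharges=1
Acc 3: bank0 row3 -> MISS (open row3); precharges=2
Acc 4: bank0 row1 -> MISS (open row1); precharges=3
Acc 5: bank0 row0 -> MISS (open row0); precharges=4
Acc 6: bank0 row0 -> HIT
Acc 7: bank0 row1 -> MISS (open row1); precharges=5
Acc 8: bank1 row3 -> MISS (open row3); precharges=5

Answer: 5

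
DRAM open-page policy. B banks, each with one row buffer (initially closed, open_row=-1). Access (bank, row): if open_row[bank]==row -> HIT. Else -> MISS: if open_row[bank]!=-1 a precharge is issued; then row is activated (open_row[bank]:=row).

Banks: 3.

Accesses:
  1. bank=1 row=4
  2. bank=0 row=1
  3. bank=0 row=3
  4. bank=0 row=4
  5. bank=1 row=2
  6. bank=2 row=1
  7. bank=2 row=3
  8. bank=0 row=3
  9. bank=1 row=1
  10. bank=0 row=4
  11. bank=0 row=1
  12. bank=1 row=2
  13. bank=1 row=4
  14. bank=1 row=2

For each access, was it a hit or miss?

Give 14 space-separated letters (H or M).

Acc 1: bank1 row4 -> MISS (open row4); precharges=0
Acc 2: bank0 row1 -> MISS (open row1); precharges=0
Acc 3: bank0 row3 -> MISS (open row3); precharges=1
Acc 4: bank0 row4 -> MISS (open row4); precharges=2
Acc 5: bank1 row2 -> MISS (open row2); precharges=3
Acc 6: bank2 row1 -> MISS (open row1); precharges=3
Acc 7: bank2 row3 -> MISS (open row3); precharges=4
Acc 8: bank0 row3 -> MISS (open row3); precharges=5
Acc 9: bank1 row1 -> MISS (open row1); precharges=6
Acc 10: bank0 row4 -> MISS (open row4); precharges=7
Acc 11: bank0 row1 -> MISS (open row1); precharges=8
Acc 12: bank1 row2 -> MISS (open row2); precharges=9
Acc 13: bank1 row4 -> MISS (open row4); precharges=10
Acc 14: bank1 row2 -> MISS (open row2); precharges=11

Answer: M M M M M M M M M M M M M M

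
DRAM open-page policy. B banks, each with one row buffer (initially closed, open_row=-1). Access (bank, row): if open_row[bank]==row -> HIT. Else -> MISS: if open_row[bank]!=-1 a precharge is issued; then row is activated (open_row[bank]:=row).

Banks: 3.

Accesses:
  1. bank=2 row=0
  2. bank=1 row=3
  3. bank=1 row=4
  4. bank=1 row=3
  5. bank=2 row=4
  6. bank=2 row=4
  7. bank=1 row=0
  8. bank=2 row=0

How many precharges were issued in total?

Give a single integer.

Answer: 5

Derivation:
Acc 1: bank2 row0 -> MISS (open row0); precharges=0
Acc 2: bank1 row3 -> MISS (open row3); precharges=0
Acc 3: bank1 row4 -> MISS (open row4); precharges=1
Acc 4: bank1 row3 -> MISS (open row3); precharges=2
Acc 5: bank2 row4 -> MISS (open row4); precharges=3
Acc 6: bank2 row4 -> HIT
Acc 7: bank1 row0 -> MISS (open row0); precharges=4
Acc 8: bank2 row0 -> MISS (open row0); precharges=5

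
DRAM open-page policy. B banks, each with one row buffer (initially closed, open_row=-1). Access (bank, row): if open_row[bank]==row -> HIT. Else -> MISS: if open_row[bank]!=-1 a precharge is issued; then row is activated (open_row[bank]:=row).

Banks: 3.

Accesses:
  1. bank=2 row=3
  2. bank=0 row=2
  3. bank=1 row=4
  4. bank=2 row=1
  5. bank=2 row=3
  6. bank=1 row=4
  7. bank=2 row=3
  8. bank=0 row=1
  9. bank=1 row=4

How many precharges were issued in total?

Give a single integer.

Acc 1: bank2 row3 -> MISS (open row3); precharges=0
Acc 2: bank0 row2 -> MISS (open row2); precharges=0
Acc 3: bank1 row4 -> MISS (open row4); precharges=0
Acc 4: bank2 row1 -> MISS (open row1); precharges=1
Acc 5: bank2 row3 -> MISS (open row3); precharges=2
Acc 6: bank1 row4 -> HIT
Acc 7: bank2 row3 -> HIT
Acc 8: bank0 row1 -> MISS (open row1); precharges=3
Acc 9: bank1 row4 -> HIT

Answer: 3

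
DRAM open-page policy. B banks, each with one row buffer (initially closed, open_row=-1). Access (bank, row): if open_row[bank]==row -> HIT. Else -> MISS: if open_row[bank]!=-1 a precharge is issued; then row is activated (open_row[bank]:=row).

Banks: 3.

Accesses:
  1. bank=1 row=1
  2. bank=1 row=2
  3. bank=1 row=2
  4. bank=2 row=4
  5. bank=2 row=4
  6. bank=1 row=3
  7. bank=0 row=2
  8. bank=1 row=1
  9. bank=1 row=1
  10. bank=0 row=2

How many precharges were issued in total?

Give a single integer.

Acc 1: bank1 row1 -> MISS (open row1); precharges=0
Acc 2: bank1 row2 -> MISS (open row2); precharges=1
Acc 3: bank1 row2 -> HIT
Acc 4: bank2 row4 -> MISS (open row4); precharges=1
Acc 5: bank2 row4 -> HIT
Acc 6: bank1 row3 -> MISS (open row3); precharges=2
Acc 7: bank0 row2 -> MISS (open row2); precharges=2
Acc 8: bank1 row1 -> MISS (open row1); precharges=3
Acc 9: bank1 row1 -> HIT
Acc 10: bank0 row2 -> HIT

Answer: 3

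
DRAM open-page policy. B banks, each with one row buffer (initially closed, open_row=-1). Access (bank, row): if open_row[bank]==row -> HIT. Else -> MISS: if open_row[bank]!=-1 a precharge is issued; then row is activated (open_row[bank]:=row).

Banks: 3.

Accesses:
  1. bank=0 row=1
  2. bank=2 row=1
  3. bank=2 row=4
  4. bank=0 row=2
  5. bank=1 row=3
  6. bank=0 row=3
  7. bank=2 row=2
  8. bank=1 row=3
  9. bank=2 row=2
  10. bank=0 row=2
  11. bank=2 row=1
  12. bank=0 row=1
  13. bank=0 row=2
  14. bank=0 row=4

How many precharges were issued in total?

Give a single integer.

Answer: 9

Derivation:
Acc 1: bank0 row1 -> MISS (open row1); precharges=0
Acc 2: bank2 row1 -> MISS (open row1); precharges=0
Acc 3: bank2 row4 -> MISS (open row4); precharges=1
Acc 4: bank0 row2 -> MISS (open row2); precharges=2
Acc 5: bank1 row3 -> MISS (open row3); precharges=2
Acc 6: bank0 row3 -> MISS (open row3); precharges=3
Acc 7: bank2 row2 -> MISS (open row2); precharges=4
Acc 8: bank1 row3 -> HIT
Acc 9: bank2 row2 -> HIT
Acc 10: bank0 row2 -> MISS (open row2); precharges=5
Acc 11: bank2 row1 -> MISS (open row1); precharges=6
Acc 12: bank0 row1 -> MISS (open row1); precharges=7
Acc 13: bank0 row2 -> MISS (open row2); precharges=8
Acc 14: bank0 row4 -> MISS (open row4); precharges=9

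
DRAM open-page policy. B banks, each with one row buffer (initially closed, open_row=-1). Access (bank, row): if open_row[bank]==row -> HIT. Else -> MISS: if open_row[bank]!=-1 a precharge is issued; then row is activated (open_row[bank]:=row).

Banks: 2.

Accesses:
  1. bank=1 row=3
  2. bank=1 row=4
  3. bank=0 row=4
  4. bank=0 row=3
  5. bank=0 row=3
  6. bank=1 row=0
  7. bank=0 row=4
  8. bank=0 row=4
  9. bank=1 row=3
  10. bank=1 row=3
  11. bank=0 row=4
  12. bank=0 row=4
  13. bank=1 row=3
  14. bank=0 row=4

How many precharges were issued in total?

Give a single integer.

Answer: 5

Derivation:
Acc 1: bank1 row3 -> MISS (open row3); precharges=0
Acc 2: bank1 row4 -> MISS (open row4); precharges=1
Acc 3: bank0 row4 -> MISS (open row4); precharges=1
Acc 4: bank0 row3 -> MISS (open row3); precharges=2
Acc 5: bank0 row3 -> HIT
Acc 6: bank1 row0 -> MISS (open row0); precharges=3
Acc 7: bank0 row4 -> MISS (open row4); precharges=4
Acc 8: bank0 row4 -> HIT
Acc 9: bank1 row3 -> MISS (open row3); precharges=5
Acc 10: bank1 row3 -> HIT
Acc 11: bank0 row4 -> HIT
Acc 12: bank0 row4 -> HIT
Acc 13: bank1 row3 -> HIT
Acc 14: bank0 row4 -> HIT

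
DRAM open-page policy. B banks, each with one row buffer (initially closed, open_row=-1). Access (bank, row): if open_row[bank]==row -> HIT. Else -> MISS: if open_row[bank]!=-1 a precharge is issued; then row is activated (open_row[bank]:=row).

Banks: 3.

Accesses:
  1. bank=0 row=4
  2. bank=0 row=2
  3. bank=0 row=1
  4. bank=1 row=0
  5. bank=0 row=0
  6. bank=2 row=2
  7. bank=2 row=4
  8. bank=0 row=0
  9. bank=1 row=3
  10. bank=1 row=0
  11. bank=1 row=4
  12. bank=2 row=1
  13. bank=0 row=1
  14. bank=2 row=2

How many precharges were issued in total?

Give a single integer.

Acc 1: bank0 row4 -> MISS (open row4); precharges=0
Acc 2: bank0 row2 -> MISS (open row2); precharges=1
Acc 3: bank0 row1 -> MISS (open row1); precharges=2
Acc 4: bank1 row0 -> MISS (open row0); precharges=2
Acc 5: bank0 row0 -> MISS (open row0); precharges=3
Acc 6: bank2 row2 -> MISS (open row2); precharges=3
Acc 7: bank2 row4 -> MISS (open row4); precharges=4
Acc 8: bank0 row0 -> HIT
Acc 9: bank1 row3 -> MISS (open row3); precharges=5
Acc 10: bank1 row0 -> MISS (open row0); precharges=6
Acc 11: bank1 row4 -> MISS (open row4); precharges=7
Acc 12: bank2 row1 -> MISS (open row1); precharges=8
Acc 13: bank0 row1 -> MISS (open row1); precharges=9
Acc 14: bank2 row2 -> MISS (open row2); precharges=10

Answer: 10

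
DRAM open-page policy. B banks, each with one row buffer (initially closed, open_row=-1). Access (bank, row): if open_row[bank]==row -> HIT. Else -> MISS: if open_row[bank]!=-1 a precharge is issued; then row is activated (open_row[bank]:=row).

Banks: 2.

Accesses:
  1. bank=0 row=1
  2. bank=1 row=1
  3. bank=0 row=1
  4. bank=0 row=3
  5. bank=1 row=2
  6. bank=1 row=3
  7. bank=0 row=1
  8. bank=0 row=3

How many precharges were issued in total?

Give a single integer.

Acc 1: bank0 row1 -> MISS (open row1); precharges=0
Acc 2: bank1 row1 -> MISS (open row1); precharges=0
Acc 3: bank0 row1 -> HIT
Acc 4: bank0 row3 -> MISS (open row3); precharges=1
Acc 5: bank1 row2 -> MISS (open row2); precharges=2
Acc 6: bank1 row3 -> MISS (open row3); precharges=3
Acc 7: bank0 row1 -> MISS (open row1); precharges=4
Acc 8: bank0 row3 -> MISS (open row3); precharges=5

Answer: 5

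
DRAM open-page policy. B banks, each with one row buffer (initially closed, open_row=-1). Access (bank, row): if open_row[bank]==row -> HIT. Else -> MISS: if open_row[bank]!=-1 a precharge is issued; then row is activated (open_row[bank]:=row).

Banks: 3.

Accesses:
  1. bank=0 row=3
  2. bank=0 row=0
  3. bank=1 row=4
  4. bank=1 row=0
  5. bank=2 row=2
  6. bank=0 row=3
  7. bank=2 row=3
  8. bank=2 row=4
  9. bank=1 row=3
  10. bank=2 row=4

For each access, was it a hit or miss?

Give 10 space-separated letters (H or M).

Answer: M M M M M M M M M H

Derivation:
Acc 1: bank0 row3 -> MISS (open row3); precharges=0
Acc 2: bank0 row0 -> MISS (open row0); precharges=1
Acc 3: bank1 row4 -> MISS (open row4); precharges=1
Acc 4: bank1 row0 -> MISS (open row0); precharges=2
Acc 5: bank2 row2 -> MISS (open row2); precharges=2
Acc 6: bank0 row3 -> MISS (open row3); precharges=3
Acc 7: bank2 row3 -> MISS (open row3); precharges=4
Acc 8: bank2 row4 -> MISS (open row4); precharges=5
Acc 9: bank1 row3 -> MISS (open row3); precharges=6
Acc 10: bank2 row4 -> HIT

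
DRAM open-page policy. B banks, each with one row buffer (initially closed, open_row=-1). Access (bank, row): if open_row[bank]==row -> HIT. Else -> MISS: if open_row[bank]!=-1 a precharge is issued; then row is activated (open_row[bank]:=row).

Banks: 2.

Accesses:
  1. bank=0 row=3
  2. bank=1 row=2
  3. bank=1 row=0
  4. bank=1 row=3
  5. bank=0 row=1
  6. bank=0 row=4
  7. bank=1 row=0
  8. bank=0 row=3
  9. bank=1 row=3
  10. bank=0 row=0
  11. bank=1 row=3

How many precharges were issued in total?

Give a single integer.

Acc 1: bank0 row3 -> MISS (open row3); precharges=0
Acc 2: bank1 row2 -> MISS (open row2); precharges=0
Acc 3: bank1 row0 -> MISS (open row0); precharges=1
Acc 4: bank1 row3 -> MISS (open row3); precharges=2
Acc 5: bank0 row1 -> MISS (open row1); precharges=3
Acc 6: bank0 row4 -> MISS (open row4); precharges=4
Acc 7: bank1 row0 -> MISS (open row0); precharges=5
Acc 8: bank0 row3 -> MISS (open row3); precharges=6
Acc 9: bank1 row3 -> MISS (open row3); precharges=7
Acc 10: bank0 row0 -> MISS (open row0); precharges=8
Acc 11: bank1 row3 -> HIT

Answer: 8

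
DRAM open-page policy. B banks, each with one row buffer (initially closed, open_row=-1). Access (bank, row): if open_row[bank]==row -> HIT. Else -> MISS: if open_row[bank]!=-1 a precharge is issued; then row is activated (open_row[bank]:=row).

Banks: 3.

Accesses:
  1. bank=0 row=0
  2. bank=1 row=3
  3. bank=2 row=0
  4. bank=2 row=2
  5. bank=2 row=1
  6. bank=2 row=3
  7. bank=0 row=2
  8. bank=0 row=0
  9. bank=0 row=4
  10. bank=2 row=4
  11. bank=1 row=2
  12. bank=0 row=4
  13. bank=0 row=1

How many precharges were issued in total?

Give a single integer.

Acc 1: bank0 row0 -> MISS (open row0); precharges=0
Acc 2: bank1 row3 -> MISS (open row3); precharges=0
Acc 3: bank2 row0 -> MISS (open row0); precharges=0
Acc 4: bank2 row2 -> MISS (open row2); precharges=1
Acc 5: bank2 row1 -> MISS (open row1); precharges=2
Acc 6: bank2 row3 -> MISS (open row3); precharges=3
Acc 7: bank0 row2 -> MISS (open row2); precharges=4
Acc 8: bank0 row0 -> MISS (open row0); precharges=5
Acc 9: bank0 row4 -> MISS (open row4); precharges=6
Acc 10: bank2 row4 -> MISS (open row4); precharges=7
Acc 11: bank1 row2 -> MISS (open row2); precharges=8
Acc 12: bank0 row4 -> HIT
Acc 13: bank0 row1 -> MISS (open row1); precharges=9

Answer: 9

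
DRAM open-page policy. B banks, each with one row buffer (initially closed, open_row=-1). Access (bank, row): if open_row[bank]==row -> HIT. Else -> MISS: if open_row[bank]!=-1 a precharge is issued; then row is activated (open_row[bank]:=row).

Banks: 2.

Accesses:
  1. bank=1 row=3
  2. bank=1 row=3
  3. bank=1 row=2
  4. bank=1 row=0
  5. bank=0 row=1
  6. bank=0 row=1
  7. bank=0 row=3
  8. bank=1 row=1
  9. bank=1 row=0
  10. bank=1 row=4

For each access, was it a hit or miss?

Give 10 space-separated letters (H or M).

Acc 1: bank1 row3 -> MISS (open row3); precharges=0
Acc 2: bank1 row3 -> HIT
Acc 3: bank1 row2 -> MISS (open row2); precharges=1
Acc 4: bank1 row0 -> MISS (open row0); precharges=2
Acc 5: bank0 row1 -> MISS (open row1); precharges=2
Acc 6: bank0 row1 -> HIT
Acc 7: bank0 row3 -> MISS (open row3); precharges=3
Acc 8: bank1 row1 -> MISS (open row1); precharges=4
Acc 9: bank1 row0 -> MISS (open row0); precharges=5
Acc 10: bank1 row4 -> MISS (open row4); precharges=6

Answer: M H M M M H M M M M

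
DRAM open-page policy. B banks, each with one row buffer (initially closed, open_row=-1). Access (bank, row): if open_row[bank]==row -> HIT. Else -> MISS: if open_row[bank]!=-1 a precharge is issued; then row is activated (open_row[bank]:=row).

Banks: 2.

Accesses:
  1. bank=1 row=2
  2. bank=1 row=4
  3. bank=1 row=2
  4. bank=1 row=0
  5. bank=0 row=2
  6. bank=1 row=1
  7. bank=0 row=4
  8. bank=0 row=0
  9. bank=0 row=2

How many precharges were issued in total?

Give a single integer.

Answer: 7

Derivation:
Acc 1: bank1 row2 -> MISS (open row2); precharges=0
Acc 2: bank1 row4 -> MISS (open row4); precharges=1
Acc 3: bank1 row2 -> MISS (open row2); precharges=2
Acc 4: bank1 row0 -> MISS (open row0); precharges=3
Acc 5: bank0 row2 -> MISS (open row2); precharges=3
Acc 6: bank1 row1 -> MISS (open row1); precharges=4
Acc 7: bank0 row4 -> MISS (open row4); precharges=5
Acc 8: bank0 row0 -> MISS (open row0); precharges=6
Acc 9: bank0 row2 -> MISS (open row2); precharges=7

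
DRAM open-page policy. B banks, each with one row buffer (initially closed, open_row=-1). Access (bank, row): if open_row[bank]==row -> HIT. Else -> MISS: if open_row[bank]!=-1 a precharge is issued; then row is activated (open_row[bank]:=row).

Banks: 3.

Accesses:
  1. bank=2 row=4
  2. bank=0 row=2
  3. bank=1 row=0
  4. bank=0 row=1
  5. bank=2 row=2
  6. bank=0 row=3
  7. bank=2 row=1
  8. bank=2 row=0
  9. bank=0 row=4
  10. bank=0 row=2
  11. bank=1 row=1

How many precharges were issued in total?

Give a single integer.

Answer: 8

Derivation:
Acc 1: bank2 row4 -> MISS (open row4); precharges=0
Acc 2: bank0 row2 -> MISS (open row2); precharges=0
Acc 3: bank1 row0 -> MISS (open row0); precharges=0
Acc 4: bank0 row1 -> MISS (open row1); precharges=1
Acc 5: bank2 row2 -> MISS (open row2); precharges=2
Acc 6: bank0 row3 -> MISS (open row3); precharges=3
Acc 7: bank2 row1 -> MISS (open row1); precharges=4
Acc 8: bank2 row0 -> MISS (open row0); precharges=5
Acc 9: bank0 row4 -> MISS (open row4); precharges=6
Acc 10: bank0 row2 -> MISS (open row2); precharges=7
Acc 11: bank1 row1 -> MISS (open row1); precharges=8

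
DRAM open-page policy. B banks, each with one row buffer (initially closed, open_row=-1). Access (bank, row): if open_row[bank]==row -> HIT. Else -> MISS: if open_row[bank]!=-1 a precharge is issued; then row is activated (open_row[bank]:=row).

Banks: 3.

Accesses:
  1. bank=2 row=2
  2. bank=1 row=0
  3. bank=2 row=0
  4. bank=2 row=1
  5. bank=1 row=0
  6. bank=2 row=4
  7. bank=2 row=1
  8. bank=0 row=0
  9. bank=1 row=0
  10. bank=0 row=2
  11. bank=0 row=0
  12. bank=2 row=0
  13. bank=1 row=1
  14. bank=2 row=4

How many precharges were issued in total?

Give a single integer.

Answer: 9

Derivation:
Acc 1: bank2 row2 -> MISS (open row2); precharges=0
Acc 2: bank1 row0 -> MISS (open row0); precharges=0
Acc 3: bank2 row0 -> MISS (open row0); precharges=1
Acc 4: bank2 row1 -> MISS (open row1); precharges=2
Acc 5: bank1 row0 -> HIT
Acc 6: bank2 row4 -> MISS (open row4); precharges=3
Acc 7: bank2 row1 -> MISS (open row1); precharges=4
Acc 8: bank0 row0 -> MISS (open row0); precharges=4
Acc 9: bank1 row0 -> HIT
Acc 10: bank0 row2 -> MISS (open row2); precharges=5
Acc 11: bank0 row0 -> MISS (open row0); precharges=6
Acc 12: bank2 row0 -> MISS (open row0); precharges=7
Acc 13: bank1 row1 -> MISS (open row1); precharges=8
Acc 14: bank2 row4 -> MISS (open row4); precharges=9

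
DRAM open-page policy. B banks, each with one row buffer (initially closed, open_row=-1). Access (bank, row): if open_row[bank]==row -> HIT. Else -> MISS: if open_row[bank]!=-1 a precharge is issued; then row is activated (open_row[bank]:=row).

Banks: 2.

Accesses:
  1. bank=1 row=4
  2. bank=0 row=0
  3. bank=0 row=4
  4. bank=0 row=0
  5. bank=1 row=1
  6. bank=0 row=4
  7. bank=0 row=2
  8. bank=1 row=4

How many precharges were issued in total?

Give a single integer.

Answer: 6

Derivation:
Acc 1: bank1 row4 -> MISS (open row4); precharges=0
Acc 2: bank0 row0 -> MISS (open row0); precharges=0
Acc 3: bank0 row4 -> MISS (open row4); precharges=1
Acc 4: bank0 row0 -> MISS (open row0); precharges=2
Acc 5: bank1 row1 -> MISS (open row1); precharges=3
Acc 6: bank0 row4 -> MISS (open row4); precharges=4
Acc 7: bank0 row2 -> MISS (open row2); precharges=5
Acc 8: bank1 row4 -> MISS (open row4); precharges=6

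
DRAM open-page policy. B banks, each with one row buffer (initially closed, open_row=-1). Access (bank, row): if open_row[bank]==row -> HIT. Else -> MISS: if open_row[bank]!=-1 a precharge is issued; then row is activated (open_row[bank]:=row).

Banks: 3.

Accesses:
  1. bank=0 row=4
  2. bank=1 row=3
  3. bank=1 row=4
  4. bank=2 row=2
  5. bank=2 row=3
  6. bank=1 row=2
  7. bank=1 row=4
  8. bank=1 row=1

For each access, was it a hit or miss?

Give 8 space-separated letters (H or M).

Answer: M M M M M M M M

Derivation:
Acc 1: bank0 row4 -> MISS (open row4); precharges=0
Acc 2: bank1 row3 -> MISS (open row3); precharges=0
Acc 3: bank1 row4 -> MISS (open row4); precharges=1
Acc 4: bank2 row2 -> MISS (open row2); precharges=1
Acc 5: bank2 row3 -> MISS (open row3); precharges=2
Acc 6: bank1 row2 -> MISS (open row2); precharges=3
Acc 7: bank1 row4 -> MISS (open row4); precharges=4
Acc 8: bank1 row1 -> MISS (open row1); precharges=5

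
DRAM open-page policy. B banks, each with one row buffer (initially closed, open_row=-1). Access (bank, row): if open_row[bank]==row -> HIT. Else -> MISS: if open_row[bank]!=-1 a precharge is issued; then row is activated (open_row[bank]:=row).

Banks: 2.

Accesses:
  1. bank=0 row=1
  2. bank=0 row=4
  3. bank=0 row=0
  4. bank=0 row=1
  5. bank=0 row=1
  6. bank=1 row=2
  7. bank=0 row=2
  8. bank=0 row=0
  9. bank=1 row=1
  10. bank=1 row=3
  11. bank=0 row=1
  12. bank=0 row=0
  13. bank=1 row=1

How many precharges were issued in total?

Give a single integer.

Acc 1: bank0 row1 -> MISS (open row1); precharges=0
Acc 2: bank0 row4 -> MISS (open row4); precharges=1
Acc 3: bank0 row0 -> MISS (open row0); precharges=2
Acc 4: bank0 row1 -> MISS (open row1); precharges=3
Acc 5: bank0 row1 -> HIT
Acc 6: bank1 row2 -> MISS (open row2); precharges=3
Acc 7: bank0 row2 -> MISS (open row2); precharges=4
Acc 8: bank0 row0 -> MISS (open row0); precharges=5
Acc 9: bank1 row1 -> MISS (open row1); precharges=6
Acc 10: bank1 row3 -> MISS (open row3); precharges=7
Acc 11: bank0 row1 -> MISS (open row1); precharges=8
Acc 12: bank0 row0 -> MISS (open row0); precharges=9
Acc 13: bank1 row1 -> MISS (open row1); precharges=10

Answer: 10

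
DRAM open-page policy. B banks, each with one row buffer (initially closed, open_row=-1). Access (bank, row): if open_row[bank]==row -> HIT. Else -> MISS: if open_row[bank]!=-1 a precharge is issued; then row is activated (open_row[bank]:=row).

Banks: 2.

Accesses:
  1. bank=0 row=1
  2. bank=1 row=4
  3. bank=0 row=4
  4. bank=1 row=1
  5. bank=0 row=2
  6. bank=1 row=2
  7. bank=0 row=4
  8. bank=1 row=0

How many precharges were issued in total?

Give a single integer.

Acc 1: bank0 row1 -> MISS (open row1); precharges=0
Acc 2: bank1 row4 -> MISS (open row4); precharges=0
Acc 3: bank0 row4 -> MISS (open row4); precharges=1
Acc 4: bank1 row1 -> MISS (open row1); precharges=2
Acc 5: bank0 row2 -> MISS (open row2); precharges=3
Acc 6: bank1 row2 -> MISS (open row2); precharges=4
Acc 7: bank0 row4 -> MISS (open row4); precharges=5
Acc 8: bank1 row0 -> MISS (open row0); precharges=6

Answer: 6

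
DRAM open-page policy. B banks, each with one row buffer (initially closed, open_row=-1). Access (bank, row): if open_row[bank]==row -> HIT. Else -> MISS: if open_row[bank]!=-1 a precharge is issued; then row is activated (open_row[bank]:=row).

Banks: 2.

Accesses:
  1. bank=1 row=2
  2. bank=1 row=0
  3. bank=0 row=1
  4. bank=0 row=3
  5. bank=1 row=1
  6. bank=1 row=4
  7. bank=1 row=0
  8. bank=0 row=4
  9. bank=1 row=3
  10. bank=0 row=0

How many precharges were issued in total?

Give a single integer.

Acc 1: bank1 row2 -> MISS (open row2); precharges=0
Acc 2: bank1 row0 -> MISS (open row0); precharges=1
Acc 3: bank0 row1 -> MISS (open row1); precharges=1
Acc 4: bank0 row3 -> MISS (open row3); precharges=2
Acc 5: bank1 row1 -> MISS (open row1); precharges=3
Acc 6: bank1 row4 -> MISS (open row4); precharges=4
Acc 7: bank1 row0 -> MISS (open row0); precharges=5
Acc 8: bank0 row4 -> MISS (open row4); precharges=6
Acc 9: bank1 row3 -> MISS (open row3); precharges=7
Acc 10: bank0 row0 -> MISS (open row0); precharges=8

Answer: 8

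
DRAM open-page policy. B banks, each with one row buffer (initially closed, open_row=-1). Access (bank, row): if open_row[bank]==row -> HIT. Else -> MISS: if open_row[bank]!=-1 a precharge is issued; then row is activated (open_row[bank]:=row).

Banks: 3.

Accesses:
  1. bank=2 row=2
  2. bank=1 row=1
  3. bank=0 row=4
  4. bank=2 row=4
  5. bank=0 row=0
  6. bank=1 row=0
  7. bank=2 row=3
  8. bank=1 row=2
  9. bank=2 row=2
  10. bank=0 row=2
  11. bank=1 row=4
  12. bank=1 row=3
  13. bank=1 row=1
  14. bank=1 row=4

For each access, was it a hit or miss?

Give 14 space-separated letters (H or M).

Acc 1: bank2 row2 -> MISS (open row2); precharges=0
Acc 2: bank1 row1 -> MISS (open row1); precharges=0
Acc 3: bank0 row4 -> MISS (open row4); precharges=0
Acc 4: bank2 row4 -> MISS (open row4); precharges=1
Acc 5: bank0 row0 -> MISS (open row0); precharges=2
Acc 6: bank1 row0 -> MISS (open row0); precharges=3
Acc 7: bank2 row3 -> MISS (open row3); precharges=4
Acc 8: bank1 row2 -> MISS (open row2); precharges=5
Acc 9: bank2 row2 -> MISS (open row2); precharges=6
Acc 10: bank0 row2 -> MISS (open row2); precharges=7
Acc 11: bank1 row4 -> MISS (open row4); precharges=8
Acc 12: bank1 row3 -> MISS (open row3); precharges=9
Acc 13: bank1 row1 -> MISS (open row1); precharges=10
Acc 14: bank1 row4 -> MISS (open row4); precharges=11

Answer: M M M M M M M M M M M M M M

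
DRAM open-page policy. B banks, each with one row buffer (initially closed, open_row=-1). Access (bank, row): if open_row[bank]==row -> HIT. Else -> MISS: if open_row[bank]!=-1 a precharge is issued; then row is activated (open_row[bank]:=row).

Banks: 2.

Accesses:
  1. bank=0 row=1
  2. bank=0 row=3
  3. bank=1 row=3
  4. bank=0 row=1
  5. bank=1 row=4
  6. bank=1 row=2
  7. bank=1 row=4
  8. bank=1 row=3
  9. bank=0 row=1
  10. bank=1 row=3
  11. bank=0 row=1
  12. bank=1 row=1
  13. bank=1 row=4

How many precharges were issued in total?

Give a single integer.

Answer: 8

Derivation:
Acc 1: bank0 row1 -> MISS (open row1); precharges=0
Acc 2: bank0 row3 -> MISS (open row3); precharges=1
Acc 3: bank1 row3 -> MISS (open row3); precharges=1
Acc 4: bank0 row1 -> MISS (open row1); precharges=2
Acc 5: bank1 row4 -> MISS (open row4); precharges=3
Acc 6: bank1 row2 -> MISS (open row2); precharges=4
Acc 7: bank1 row4 -> MISS (open row4); precharges=5
Acc 8: bank1 row3 -> MISS (open row3); precharges=6
Acc 9: bank0 row1 -> HIT
Acc 10: bank1 row3 -> HIT
Acc 11: bank0 row1 -> HIT
Acc 12: bank1 row1 -> MISS (open row1); precharges=7
Acc 13: bank1 row4 -> MISS (open row4); precharges=8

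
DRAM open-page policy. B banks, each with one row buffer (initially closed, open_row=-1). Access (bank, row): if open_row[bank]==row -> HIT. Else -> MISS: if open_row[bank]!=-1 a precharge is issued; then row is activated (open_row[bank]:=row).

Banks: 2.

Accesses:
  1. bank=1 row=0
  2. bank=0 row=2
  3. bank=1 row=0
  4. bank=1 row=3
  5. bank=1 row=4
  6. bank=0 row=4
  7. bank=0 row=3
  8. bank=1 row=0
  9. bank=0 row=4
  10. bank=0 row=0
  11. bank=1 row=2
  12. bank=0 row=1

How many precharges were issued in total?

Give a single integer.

Answer: 9

Derivation:
Acc 1: bank1 row0 -> MISS (open row0); precharges=0
Acc 2: bank0 row2 -> MISS (open row2); precharges=0
Acc 3: bank1 row0 -> HIT
Acc 4: bank1 row3 -> MISS (open row3); precharges=1
Acc 5: bank1 row4 -> MISS (open row4); precharges=2
Acc 6: bank0 row4 -> MISS (open row4); precharges=3
Acc 7: bank0 row3 -> MISS (open row3); precharges=4
Acc 8: bank1 row0 -> MISS (open row0); precharges=5
Acc 9: bank0 row4 -> MISS (open row4); precharges=6
Acc 10: bank0 row0 -> MISS (open row0); precharges=7
Acc 11: bank1 row2 -> MISS (open row2); precharges=8
Acc 12: bank0 row1 -> MISS (open row1); precharges=9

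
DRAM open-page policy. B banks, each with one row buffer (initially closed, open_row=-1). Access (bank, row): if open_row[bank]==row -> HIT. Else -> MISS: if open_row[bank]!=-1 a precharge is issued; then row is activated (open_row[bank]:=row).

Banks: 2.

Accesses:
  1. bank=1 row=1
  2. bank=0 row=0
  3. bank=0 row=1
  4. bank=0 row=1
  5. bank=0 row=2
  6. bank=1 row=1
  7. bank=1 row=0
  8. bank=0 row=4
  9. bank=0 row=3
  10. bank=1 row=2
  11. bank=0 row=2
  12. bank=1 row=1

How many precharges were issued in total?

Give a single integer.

Acc 1: bank1 row1 -> MISS (open row1); precharges=0
Acc 2: bank0 row0 -> MISS (open row0); precharges=0
Acc 3: bank0 row1 -> MISS (open row1); precharges=1
Acc 4: bank0 row1 -> HIT
Acc 5: bank0 row2 -> MISS (open row2); precharges=2
Acc 6: bank1 row1 -> HIT
Acc 7: bank1 row0 -> MISS (open row0); precharges=3
Acc 8: bank0 row4 -> MISS (open row4); precharges=4
Acc 9: bank0 row3 -> MISS (open row3); precharges=5
Acc 10: bank1 row2 -> MISS (open row2); precharges=6
Acc 11: bank0 row2 -> MISS (open row2); precharges=7
Acc 12: bank1 row1 -> MISS (open row1); precharges=8

Answer: 8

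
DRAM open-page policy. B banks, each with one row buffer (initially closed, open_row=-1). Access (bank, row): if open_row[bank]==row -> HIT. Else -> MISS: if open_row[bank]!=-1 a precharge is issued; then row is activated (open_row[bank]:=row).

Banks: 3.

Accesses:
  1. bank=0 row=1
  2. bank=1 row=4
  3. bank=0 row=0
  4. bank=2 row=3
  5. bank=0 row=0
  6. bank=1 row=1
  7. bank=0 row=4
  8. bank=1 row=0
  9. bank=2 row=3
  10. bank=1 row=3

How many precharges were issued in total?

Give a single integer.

Answer: 5

Derivation:
Acc 1: bank0 row1 -> MISS (open row1); precharges=0
Acc 2: bank1 row4 -> MISS (open row4); precharges=0
Acc 3: bank0 row0 -> MISS (open row0); precharges=1
Acc 4: bank2 row3 -> MISS (open row3); precharges=1
Acc 5: bank0 row0 -> HIT
Acc 6: bank1 row1 -> MISS (open row1); precharges=2
Acc 7: bank0 row4 -> MISS (open row4); precharges=3
Acc 8: bank1 row0 -> MISS (open row0); precharges=4
Acc 9: bank2 row3 -> HIT
Acc 10: bank1 row3 -> MISS (open row3); precharges=5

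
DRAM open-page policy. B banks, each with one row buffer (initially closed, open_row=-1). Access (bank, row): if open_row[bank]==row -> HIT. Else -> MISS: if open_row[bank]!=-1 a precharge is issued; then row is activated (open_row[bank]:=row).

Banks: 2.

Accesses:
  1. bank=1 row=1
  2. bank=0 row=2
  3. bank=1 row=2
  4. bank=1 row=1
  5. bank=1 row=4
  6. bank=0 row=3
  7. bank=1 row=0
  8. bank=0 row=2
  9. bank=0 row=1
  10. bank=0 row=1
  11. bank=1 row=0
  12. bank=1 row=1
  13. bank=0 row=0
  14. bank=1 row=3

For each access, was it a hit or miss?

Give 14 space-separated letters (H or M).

Acc 1: bank1 row1 -> MISS (open row1); precharges=0
Acc 2: bank0 row2 -> MISS (open row2); precharges=0
Acc 3: bank1 row2 -> MISS (open row2); precharges=1
Acc 4: bank1 row1 -> MISS (open row1); precharges=2
Acc 5: bank1 row4 -> MISS (open row4); precharges=3
Acc 6: bank0 row3 -> MISS (open row3); precharges=4
Acc 7: bank1 row0 -> MISS (open row0); precharges=5
Acc 8: bank0 row2 -> MISS (open row2); precharges=6
Acc 9: bank0 row1 -> MISS (open row1); precharges=7
Acc 10: bank0 row1 -> HIT
Acc 11: bank1 row0 -> HIT
Acc 12: bank1 row1 -> MISS (open row1); precharges=8
Acc 13: bank0 row0 -> MISS (open row0); precharges=9
Acc 14: bank1 row3 -> MISS (open row3); precharges=10

Answer: M M M M M M M M M H H M M M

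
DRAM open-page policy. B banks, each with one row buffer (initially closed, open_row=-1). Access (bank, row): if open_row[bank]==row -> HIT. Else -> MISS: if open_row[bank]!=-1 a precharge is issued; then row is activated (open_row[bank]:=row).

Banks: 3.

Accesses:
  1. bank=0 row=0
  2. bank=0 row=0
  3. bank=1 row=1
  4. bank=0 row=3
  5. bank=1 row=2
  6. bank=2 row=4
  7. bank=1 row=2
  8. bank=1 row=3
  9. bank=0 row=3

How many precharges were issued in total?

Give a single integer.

Answer: 3

Derivation:
Acc 1: bank0 row0 -> MISS (open row0); precharges=0
Acc 2: bank0 row0 -> HIT
Acc 3: bank1 row1 -> MISS (open row1); precharges=0
Acc 4: bank0 row3 -> MISS (open row3); precharges=1
Acc 5: bank1 row2 -> MISS (open row2); precharges=2
Acc 6: bank2 row4 -> MISS (open row4); precharges=2
Acc 7: bank1 row2 -> HIT
Acc 8: bank1 row3 -> MISS (open row3); precharges=3
Acc 9: bank0 row3 -> HIT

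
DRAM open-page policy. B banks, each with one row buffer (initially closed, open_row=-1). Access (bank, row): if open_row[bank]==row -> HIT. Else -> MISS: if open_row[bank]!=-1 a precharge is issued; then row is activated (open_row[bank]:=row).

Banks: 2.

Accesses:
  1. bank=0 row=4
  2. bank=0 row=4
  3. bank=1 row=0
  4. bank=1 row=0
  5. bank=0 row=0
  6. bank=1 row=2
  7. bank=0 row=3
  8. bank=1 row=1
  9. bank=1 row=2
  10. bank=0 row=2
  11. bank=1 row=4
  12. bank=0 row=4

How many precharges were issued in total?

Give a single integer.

Acc 1: bank0 row4 -> MISS (open row4); precharges=0
Acc 2: bank0 row4 -> HIT
Acc 3: bank1 row0 -> MISS (open row0); precharges=0
Acc 4: bank1 row0 -> HIT
Acc 5: bank0 row0 -> MISS (open row0); precharges=1
Acc 6: bank1 row2 -> MISS (open row2); precharges=2
Acc 7: bank0 row3 -> MISS (open row3); precharges=3
Acc 8: bank1 row1 -> MISS (open row1); precharges=4
Acc 9: bank1 row2 -> MISS (open row2); precharges=5
Acc 10: bank0 row2 -> MISS (open row2); precharges=6
Acc 11: bank1 row4 -> MISS (open row4); precharges=7
Acc 12: bank0 row4 -> MISS (open row4); precharges=8

Answer: 8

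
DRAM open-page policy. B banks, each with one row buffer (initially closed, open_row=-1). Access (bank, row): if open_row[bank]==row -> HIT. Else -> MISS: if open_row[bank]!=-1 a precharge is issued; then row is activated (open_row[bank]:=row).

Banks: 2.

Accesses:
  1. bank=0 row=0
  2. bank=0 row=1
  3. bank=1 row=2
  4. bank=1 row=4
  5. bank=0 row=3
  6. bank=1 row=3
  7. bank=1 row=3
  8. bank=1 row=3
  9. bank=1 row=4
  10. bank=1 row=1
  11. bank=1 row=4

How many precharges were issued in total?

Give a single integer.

Acc 1: bank0 row0 -> MISS (open row0); precharges=0
Acc 2: bank0 row1 -> MISS (open row1); precharges=1
Acc 3: bank1 row2 -> MISS (open row2); precharges=1
Acc 4: bank1 row4 -> MISS (open row4); precharges=2
Acc 5: bank0 row3 -> MISS (open row3); precharges=3
Acc 6: bank1 row3 -> MISS (open row3); precharges=4
Acc 7: bank1 row3 -> HIT
Acc 8: bank1 row3 -> HIT
Acc 9: bank1 row4 -> MISS (open row4); precharges=5
Acc 10: bank1 row1 -> MISS (open row1); precharges=6
Acc 11: bank1 row4 -> MISS (open row4); precharges=7

Answer: 7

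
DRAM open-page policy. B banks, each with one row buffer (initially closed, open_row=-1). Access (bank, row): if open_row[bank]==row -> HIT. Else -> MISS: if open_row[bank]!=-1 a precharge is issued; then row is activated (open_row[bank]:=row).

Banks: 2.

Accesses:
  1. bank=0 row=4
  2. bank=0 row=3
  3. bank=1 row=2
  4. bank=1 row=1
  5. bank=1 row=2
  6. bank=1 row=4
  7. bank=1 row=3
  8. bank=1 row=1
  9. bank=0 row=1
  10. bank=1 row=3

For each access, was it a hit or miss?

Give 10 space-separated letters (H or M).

Acc 1: bank0 row4 -> MISS (open row4); precharges=0
Acc 2: bank0 row3 -> MISS (open row3); precharges=1
Acc 3: bank1 row2 -> MISS (open row2); precharges=1
Acc 4: bank1 row1 -> MISS (open row1); precharges=2
Acc 5: bank1 row2 -> MISS (open row2); precharges=3
Acc 6: bank1 row4 -> MISS (open row4); precharges=4
Acc 7: bank1 row3 -> MISS (open row3); precharges=5
Acc 8: bank1 row1 -> MISS (open row1); precharges=6
Acc 9: bank0 row1 -> MISS (open row1); precharges=7
Acc 10: bank1 row3 -> MISS (open row3); precharges=8

Answer: M M M M M M M M M M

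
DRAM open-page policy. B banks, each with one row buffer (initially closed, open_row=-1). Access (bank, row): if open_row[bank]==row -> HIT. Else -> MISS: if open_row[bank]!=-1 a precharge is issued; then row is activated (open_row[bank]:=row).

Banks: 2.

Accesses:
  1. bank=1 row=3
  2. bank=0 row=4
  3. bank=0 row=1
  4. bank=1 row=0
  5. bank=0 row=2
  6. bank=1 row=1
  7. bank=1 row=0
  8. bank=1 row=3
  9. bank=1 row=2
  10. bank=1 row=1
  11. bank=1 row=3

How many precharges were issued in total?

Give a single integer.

Answer: 9

Derivation:
Acc 1: bank1 row3 -> MISS (open row3); precharges=0
Acc 2: bank0 row4 -> MISS (open row4); precharges=0
Acc 3: bank0 row1 -> MISS (open row1); precharges=1
Acc 4: bank1 row0 -> MISS (open row0); precharges=2
Acc 5: bank0 row2 -> MISS (open row2); precharges=3
Acc 6: bank1 row1 -> MISS (open row1); precharges=4
Acc 7: bank1 row0 -> MISS (open row0); precharges=5
Acc 8: bank1 row3 -> MISS (open row3); precharges=6
Acc 9: bank1 row2 -> MISS (open row2); precharges=7
Acc 10: bank1 row1 -> MISS (open row1); precharges=8
Acc 11: bank1 row3 -> MISS (open row3); precharges=9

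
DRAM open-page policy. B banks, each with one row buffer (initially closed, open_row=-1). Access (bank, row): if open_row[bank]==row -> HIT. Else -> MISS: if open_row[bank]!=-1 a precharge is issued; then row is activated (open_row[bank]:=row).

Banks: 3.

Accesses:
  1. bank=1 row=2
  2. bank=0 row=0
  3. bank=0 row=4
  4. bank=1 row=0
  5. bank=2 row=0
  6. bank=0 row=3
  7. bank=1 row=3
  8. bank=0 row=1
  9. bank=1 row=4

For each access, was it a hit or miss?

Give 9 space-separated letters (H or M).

Acc 1: bank1 row2 -> MISS (open row2); precharges=0
Acc 2: bank0 row0 -> MISS (open row0); precharges=0
Acc 3: bank0 row4 -> MISS (open row4); precharges=1
Acc 4: bank1 row0 -> MISS (open row0); precharges=2
Acc 5: bank2 row0 -> MISS (open row0); precharges=2
Acc 6: bank0 row3 -> MISS (open row3); precharges=3
Acc 7: bank1 row3 -> MISS (open row3); precharges=4
Acc 8: bank0 row1 -> MISS (open row1); precharges=5
Acc 9: bank1 row4 -> MISS (open row4); precharges=6

Answer: M M M M M M M M M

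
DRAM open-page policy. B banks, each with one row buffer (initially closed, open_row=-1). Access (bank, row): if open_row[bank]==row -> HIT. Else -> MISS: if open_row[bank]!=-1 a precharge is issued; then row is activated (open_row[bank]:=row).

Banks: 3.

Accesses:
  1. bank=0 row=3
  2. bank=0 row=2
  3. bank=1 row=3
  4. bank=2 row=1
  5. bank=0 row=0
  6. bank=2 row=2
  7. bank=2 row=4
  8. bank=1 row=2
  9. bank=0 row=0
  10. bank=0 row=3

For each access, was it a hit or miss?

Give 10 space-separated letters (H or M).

Answer: M M M M M M M M H M

Derivation:
Acc 1: bank0 row3 -> MISS (open row3); precharges=0
Acc 2: bank0 row2 -> MISS (open row2); precharges=1
Acc 3: bank1 row3 -> MISS (open row3); precharges=1
Acc 4: bank2 row1 -> MISS (open row1); precharges=1
Acc 5: bank0 row0 -> MISS (open row0); precharges=2
Acc 6: bank2 row2 -> MISS (open row2); precharges=3
Acc 7: bank2 row4 -> MISS (open row4); precharges=4
Acc 8: bank1 row2 -> MISS (open row2); precharges=5
Acc 9: bank0 row0 -> HIT
Acc 10: bank0 row3 -> MISS (open row3); precharges=6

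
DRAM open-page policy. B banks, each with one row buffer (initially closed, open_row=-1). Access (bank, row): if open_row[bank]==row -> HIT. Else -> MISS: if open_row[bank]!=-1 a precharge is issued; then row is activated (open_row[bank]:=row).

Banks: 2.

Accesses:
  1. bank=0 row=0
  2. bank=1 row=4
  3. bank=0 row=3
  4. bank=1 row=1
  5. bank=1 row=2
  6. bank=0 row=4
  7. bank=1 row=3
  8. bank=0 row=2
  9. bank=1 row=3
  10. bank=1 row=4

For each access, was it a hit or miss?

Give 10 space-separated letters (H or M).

Answer: M M M M M M M M H M

Derivation:
Acc 1: bank0 row0 -> MISS (open row0); precharges=0
Acc 2: bank1 row4 -> MISS (open row4); precharges=0
Acc 3: bank0 row3 -> MISS (open row3); precharges=1
Acc 4: bank1 row1 -> MISS (open row1); precharges=2
Acc 5: bank1 row2 -> MISS (open row2); precharges=3
Acc 6: bank0 row4 -> MISS (open row4); precharges=4
Acc 7: bank1 row3 -> MISS (open row3); precharges=5
Acc 8: bank0 row2 -> MISS (open row2); precharges=6
Acc 9: bank1 row3 -> HIT
Acc 10: bank1 row4 -> MISS (open row4); precharges=7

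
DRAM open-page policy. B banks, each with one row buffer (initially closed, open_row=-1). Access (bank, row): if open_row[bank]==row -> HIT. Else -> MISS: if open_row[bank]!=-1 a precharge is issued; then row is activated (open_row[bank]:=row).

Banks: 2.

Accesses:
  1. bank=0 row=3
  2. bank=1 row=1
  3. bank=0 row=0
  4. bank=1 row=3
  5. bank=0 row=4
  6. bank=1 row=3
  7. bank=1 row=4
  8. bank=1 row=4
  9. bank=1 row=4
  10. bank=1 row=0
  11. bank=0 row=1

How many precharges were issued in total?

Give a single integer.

Acc 1: bank0 row3 -> MISS (open row3); precharges=0
Acc 2: bank1 row1 -> MISS (open row1); precharges=0
Acc 3: bank0 row0 -> MISS (open row0); precharges=1
Acc 4: bank1 row3 -> MISS (open row3); precharges=2
Acc 5: bank0 row4 -> MISS (open row4); precharges=3
Acc 6: bank1 row3 -> HIT
Acc 7: bank1 row4 -> MISS (open row4); precharges=4
Acc 8: bank1 row4 -> HIT
Acc 9: bank1 row4 -> HIT
Acc 10: bank1 row0 -> MISS (open row0); precharges=5
Acc 11: bank0 row1 -> MISS (open row1); precharges=6

Answer: 6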